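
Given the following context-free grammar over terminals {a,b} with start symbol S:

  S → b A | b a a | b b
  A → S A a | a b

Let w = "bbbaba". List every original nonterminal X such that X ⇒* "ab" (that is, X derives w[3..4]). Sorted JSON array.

CNF form of G:
  S -> T1 A | T1 T1 | T1 X3
  A -> S X2 | T0 T1
  T0 -> a
  T1 -> b
  X2 -> A T0
  X3 -> T0 T0

CYK table (by increasing span), restricted to cells inside w[3..4]:
  T[3,3] 'a' = {T0}  orig:{}
  T[4,4] 'b' = {T1}  orig:{}
  T[3,4] 'ab' = {A}

Original NTs in T[3,4] deriving "ab": ["A"]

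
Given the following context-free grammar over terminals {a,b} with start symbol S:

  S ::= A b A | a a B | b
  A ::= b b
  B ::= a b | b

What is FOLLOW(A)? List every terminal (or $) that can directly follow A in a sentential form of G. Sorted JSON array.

FIRST sets, iterate to fixpoint:
iter 1:
  A via A→b b: +{b}
  B via B→a b: +{a}
  B via B→b: +{b}
  S via S→A b A: +{b}
  S via S→a a B: +{a}
  FIRST[S]={a,b}  FIRST[A]={b}  FIRST[B]={a,b}
iter 2: (stable)
  FIRST[S]={a,b}  FIRST[A]={b}  FIRST[B]={a,b}

FOLLOW iteration:
FOLLOW(S) := {$}
pass 1:
  S→A b A: FOLLOW(A) ⊇ FIRST(b) = {b}; new: +{b}
  S→A b A: FOLLOW(A) ⊇ FOLLOW(S) ⊇ {$}; new: +{$}
  S→a a B: FOLLOW(B) ⊇ FOLLOW(S) ⊇ {$}; new: +{$}
  S: {$}  A: {$,b}  B: {$}
pass 2: — fixpoint
  S: {$}  A: {$,b}  B: {$}

FOLLOW(A) = ["$", "b"]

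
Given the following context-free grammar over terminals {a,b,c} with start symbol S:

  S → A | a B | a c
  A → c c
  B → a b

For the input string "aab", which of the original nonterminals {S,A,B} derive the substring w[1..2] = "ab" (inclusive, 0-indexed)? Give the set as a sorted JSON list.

Convert to CNF:
  S -> T0 T0 | T1 B | T1 T0
  A -> T0 T0
  B -> T1 T2
  T0 -> c
  T1 -> a
  T2 -> b

Fill CYK table bottom-up (cells [i..j] with 1 ≤ i ≤ j ≤ 2 only):
  cell(1,1) a: {T1}  orig:{}
  cell(2,2) b: {T2}  orig:{}
  cell(1,2) ab: {B}

Original NTs in T[1,2] deriving "ab": ["B"]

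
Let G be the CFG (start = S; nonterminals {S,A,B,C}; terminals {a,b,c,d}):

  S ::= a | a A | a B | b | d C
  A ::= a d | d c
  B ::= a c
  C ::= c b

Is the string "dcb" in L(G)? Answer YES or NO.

Convert to CNF:
  S -> T0 A | T0 B | T1 C | a | b
  A -> T0 T1 | T1 T2
  B -> T0 T2
  C -> T2 T3
  T0 -> a
  T1 -> d
  T2 -> c
  T3 -> b

CYK table (by increasing span):
  [0..0]={T1}  "d"  orig:{}
  [1..1]={T2}  "c"  orig:{}
  [2..2]={S,T3}  "b"  orig:{S}
  [0..1]={A}  "dc"
  [1..2]={C}  "cb"
  [0..2]={S}  "dcb"

S ∈ T[0,2] ⇒ YES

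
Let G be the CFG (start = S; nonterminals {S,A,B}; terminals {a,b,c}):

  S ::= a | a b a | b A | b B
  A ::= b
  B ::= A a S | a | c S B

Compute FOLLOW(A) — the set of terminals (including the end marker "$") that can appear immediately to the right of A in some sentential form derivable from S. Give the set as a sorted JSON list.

FIRST sets, iterate to fixpoint:
iter 1:
  A via A→b: +{b}
  B via B→A a S: +{b}
  B via B→a: +{a}
  B via B→c S B: +{c}
  S via S→a: +{a}
  S via S→b A: +{b}
  FIRST[S]={a,b}  FIRST[A]={b}  FIRST[B]={a,b,c}
iter 2: — fixpoint
  FIRST[S]={a,b}  FIRST[A]={b}  FIRST[B]={a,b,c}

FOLLOW sets:
FOLLOW(S) := {$}
round 1:
  B→A a S: FOLLOW(A) ⊇ FIRST(a) = {a}; new: +{a}
  B→c S B: FOLLOW(S) ⊇ FIRST(B) = {a,b,c}; new: +{a,b,c}
  S→b A: FOLLOW(A) ⊇ FOLLOW(S) ⊇ {$,a,b,c}; new: +{$,b,c}
  S→b B: FOLLOW(B) ⊇ FOLLOW(S) ⊇ {$,a,b,c}; new: +{$,a,b,c}
  S: {$,a,b,c}  A: {$,a,b,c}  B: {$,a,b,c}
round 2: (no change)
  S: {$,a,b,c}  A: {$,a,b,c}  B: {$,a,b,c}

FOLLOW(A) = ["$", "a", "b", "c"]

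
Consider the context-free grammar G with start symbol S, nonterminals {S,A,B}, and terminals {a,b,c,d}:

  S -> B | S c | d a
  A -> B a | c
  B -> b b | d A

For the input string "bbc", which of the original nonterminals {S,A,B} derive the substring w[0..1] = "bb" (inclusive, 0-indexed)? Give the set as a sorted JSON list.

Convert to CNF:
  S -> S T3 | T1 T1 | T2 A | T2 T0
  A -> B T0 | c
  B -> T1 T1 | T2 A
  T0 -> a
  T1 -> b
  T2 -> d
  T3 -> c

Fill CYK table bottom-up (cells [i..j] with 0 ≤ i ≤ j ≤ 1 only):
  T[0,0] 'b' = {T1}  orig:{}
  T[1,1] 'b' = {T1}  orig:{}
  T[0,1] 'bb' = {B,S}

Original NTs in T[0,1] deriving "bb": ["B", "S"]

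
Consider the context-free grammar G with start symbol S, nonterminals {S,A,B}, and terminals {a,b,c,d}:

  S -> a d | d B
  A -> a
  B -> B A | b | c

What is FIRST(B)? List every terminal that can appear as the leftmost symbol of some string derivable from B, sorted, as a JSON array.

FIRST iteration:
[1]
  A via A→a: +{a}
  B via B→b: +{b}
  B via B→c: +{c}
  S via S→a d: +{a}
  S via S→d B: +{d}
  S: {a,d}  A: {a}  B: {b,c}
[2] — fixpoint
  S: {a,d}  A: {a}  B: {b,c}

FIRST(B) = ["b", "c"]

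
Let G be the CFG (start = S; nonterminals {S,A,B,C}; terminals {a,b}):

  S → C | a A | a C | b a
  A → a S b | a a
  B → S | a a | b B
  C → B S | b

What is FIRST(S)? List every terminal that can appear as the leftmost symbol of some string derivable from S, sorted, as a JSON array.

Compute FIRST by fixpoint:
pass 1:
  A via A→a S b: +{a}
  B via B→a a: +{a}
  B via B→b B: +{b}
  C via C→B S: +{a,b}
  S via S→C: +{a,b}
  FIRST(S)={a,b}  FIRST(A)={a}  FIRST(B)={a,b}  FIRST(C)={a,b}
pass 2: done
  FIRST(S)={a,b}  FIRST(A)={a}  FIRST(B)={a,b}  FIRST(C)={a,b}

FIRST(S) = ["a", "b"]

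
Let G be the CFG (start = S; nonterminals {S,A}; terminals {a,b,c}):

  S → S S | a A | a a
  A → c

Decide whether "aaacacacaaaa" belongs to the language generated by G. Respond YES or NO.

CNF form of G:
  S -> S S | T0 A | T0 T0
  A -> c
  T0 -> a

Fill CYK table bottom-up:
  T[0,0] 'a' = {T0}  orig:{}
  T[1,1] 'a' = {T0}  orig:{}
  T[2,2] 'a' = {T0}  orig:{}
  T[3,3] 'c' = {A}
  T[4,4] 'a' = {T0}  orig:{}
  T[5,5] 'c' = {A}
  T[6,6] 'a' = {T0}  orig:{}
  T[7,7] 'c' = {A}
  T[8,8] 'a' = {T0}  orig:{}
  T[9,9] 'a' = {T0}  orig:{}
  T[10,10] 'a' = {T0}  orig:{}
  T[11,11] 'a' = {T0}  orig:{}
  T[0,1] 'aa' = {S}
  T[1,2] 'aa' = {S}
  T[2,3] 'ac' = {S}
  T[3,4] 'ca' = ∅
  T[4,5] 'ac' = {S}
  T[5,6] 'ca' = ∅
  T[6,7] 'ac' = {S}
  T[7,8] 'ca' = ∅
  T[8,9] 'aa' = {S}
  T[9,10] 'aa' = {S}
  T[10,11] 'aa' = {S}
  T[0,2] 'aaa' = ∅
  T[1,3] 'aac' = ∅
  T[2,4] 'aca' = ∅
  T[3,5] 'cac' = ∅
  T[4,6] 'aca' = ∅
  T[5,7] 'cac' = ∅
  T[6,8] 'aca' = ∅
  T[7,9] 'caa' = ∅
  T[8,10] 'aaa' = ∅
  T[9,11] 'aaa' = ∅
  T[0,3] 'aaac' = {S}
  T[1,4] 'aaca' = ∅
  T[2,5] 'acac' = {S}
  T[3,6] 'caca' = ∅
  T[4,7] 'acac' = {S}
  T[5,8] 'caca' = ∅
  T[6,9] 'acaa' = {S}
  T[7,10] 'caaa' = ∅
  T[8,11] 'aaaa' = {S}
  T[0,4] 'aaaca' = ∅
  T[1,5] 'aacac' = ∅
  T[2,6] 'acaca' = ∅
  T[3,7] 'cacac' = ∅
  T[4,8] 'acaca' = ∅
  T[5,9] 'cacaa' = ∅
  T[6,10] 'acaaa' = ∅
  T[7,11] 'caaaa' = ∅
  T[0,5] 'aaacac' = {S}
  T[1,6] 'aacaca' = ∅
  T[2,7] 'acacac' = {S}
  T[3,8] 'cacaca' = ∅
  T[4,9] 'acacaa' = {S}
  T[5,10] 'cacaaa' = ∅
  T[6,11] 'acaaaa' = {S}
  T[0,6] 'aaacaca' = ∅
  T[1,7] 'aacacac' = ∅
  T[2,8] 'acacaca' = ∅
  T[3,9] 'cacacaa' = ∅
  T[4,10] 'acacaaa' = ∅
  T[5,11] 'cacaaaa' = ∅
  T[0,7] 'aaacacac' = {S}
  T[1,8] 'aacacaca' = ∅
  T[2,9] 'acacacaa' = {S}
  T[3,10] 'cacacaaa' = ∅
  T[4,11] 'acacaaaa' = {S}
  T[0,8] 'aaacacaca' = ∅
  T[1,9] 'aacacacaa' = ∅
  T[2,10] 'acacacaaa' = ∅
  T[3,11] 'cacacaaaa' = ∅
  T[0,9] 'aaacacacaa' = {S}
  T[1,10] 'aacacacaaa' = ∅
  T[2,11] 'acacacaaaa' = {S}
  T[0,10] 'aaacacacaaa' = ∅
  T[1,11] 'aacacacaaaa' = ∅
  T[0,11] 'aaacacacaaaa' = {S}

S ∈ T[0,11] ⇒ YES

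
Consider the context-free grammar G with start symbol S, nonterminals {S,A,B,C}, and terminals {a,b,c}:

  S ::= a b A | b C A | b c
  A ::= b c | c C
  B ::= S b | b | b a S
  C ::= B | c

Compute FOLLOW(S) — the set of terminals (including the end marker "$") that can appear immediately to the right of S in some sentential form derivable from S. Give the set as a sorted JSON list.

FIRST sets, iterate to fixpoint:
iter 1:
  A via A→b c: +{b}
  A via A→c C: +{c}
  B via B→b: +{b}
  C via C→B: +{b}
  C via C→c: +{c}
  S via S→a b A: +{a}
  S via S→b C A: +{b}
  S: {a,b}  A: {b,c}  B: {b}  C: {b,c}
iter 2:
  B via B→S b: +{a}
  C via C→B: +{a}
  S: {a,b}  A: {b,c}  B: {a,b}  C: {a,b,c}
iter 3: — fixpoint
  S: {a,b}  A: {b,c}  B: {a,b}  C: {a,b,c}

Compute FOLLOW by fixpoint:
initialize: $ ∈ FOLLOW(S)
pass 1:
  B→S b: FOLLOW(S) ⊇ FIRST(b) = {b}; new: +{b}
  S→a b A: FOLLOW(A) ⊇ FOLLOW(S) ⊇ {$,b}; new: +{$,b}
  S→b C A: FOLLOW(C) ⊇ FIRST(A) = {b,c}; new: +{b,c}
  FOLLOW(S)={$,b}  FOLLOW(A)={$,b}  FOLLOW(B)={}  FOLLOW(C)={b,c}
pass 2:
  A→c C: FOLLOW(C) ⊇ FOLLOW(A) ⊇ {$,b}; new: +{$}
  C→B: FOLLOW(B) ⊇ FOLLOW(C) ⊇ {$,b,c}; new: +{$,b,c}
  FOLLOW(S)={$,b}  FOLLOW(A)={$,b}  FOLLOW(B)={$,b,c}  FOLLOW(C)={$,b,c}
pass 3:
  B→b a S: FOLLOW(S) ⊇ FOLLOW(B) ⊇ {$,b,c}; new: +{c}
  S→a b A: FOLLOW(A) ⊇ FOLLOW(S) ⊇ {$,b,c}; new: +{c}
  FOLLOW(S)={$,b,c}  FOLLOW(A)={$,b,c}  FOLLOW(B)={$,b,c}  FOLLOW(C)={$,b,c}
pass 4: done
  FOLLOW(S)={$,b,c}  FOLLOW(A)={$,b,c}  FOLLOW(B)={$,b,c}  FOLLOW(C)={$,b,c}

FOLLOW(S) = ["$", "b", "c"]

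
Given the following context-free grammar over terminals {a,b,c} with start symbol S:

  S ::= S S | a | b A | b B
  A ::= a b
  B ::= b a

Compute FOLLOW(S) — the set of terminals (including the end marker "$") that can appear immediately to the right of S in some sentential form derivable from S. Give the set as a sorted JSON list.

Compute FIRST by fixpoint:
iter 1:
  A via A→a b: +{a}
  B via B→b a: +{b}
  S via S→a: +{a}
  S via S→b A: +{b}
  S: {a,b}  A: {a}  B: {b}
iter 2: (stable)
  S: {a,b}  A: {a}  B: {b}

Compute FOLLOW by fixpoint:
FOLLOW(S) := {$}
pass 1:
  S→S S: FOLLOW(S) ⊇ FIRST(S) = {a,b}; new: +{a,b}
  S→b A: FOLLOW(A) ⊇ FOLLOW(S) ⊇ {$,a,b}; new: +{$,a,b}
  S→b B: FOLLOW(B) ⊇ FOLLOW(S) ⊇ {$,a,b}; new: +{$,a,b}
  FOLLOW[S]={$,a,b}  FOLLOW[A]={$,a,b}  FOLLOW[B]={$,a,b}
pass 2: done
  FOLLOW[S]={$,a,b}  FOLLOW[A]={$,a,b}  FOLLOW[B]={$,a,b}

FOLLOW(S) = ["$", "a", "b"]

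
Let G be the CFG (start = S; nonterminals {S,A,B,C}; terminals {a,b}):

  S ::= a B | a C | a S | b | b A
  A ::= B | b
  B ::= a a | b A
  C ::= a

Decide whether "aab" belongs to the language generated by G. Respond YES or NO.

CNF form of G:
  S -> T0 B | T0 C | T0 S | T1 A | b
  A -> T0 T0 | T1 A | b
  B -> T0 T0 | T1 A
  C -> a
  T0 -> a
  T1 -> b

CYK fill:
  cell(0,0) a: {C,T0}  orig:{C}
  cell(1,1) a: {C,T0}  orig:{C}
  cell(2,2) b: {A,S,T1}  orig:{A,S}
  cell(0,1) aa: {A,B,S}
  cell(1,2) ab: {S}
  cell(0,2) aab: {S}

S ∈ T[0,2] ⇒ YES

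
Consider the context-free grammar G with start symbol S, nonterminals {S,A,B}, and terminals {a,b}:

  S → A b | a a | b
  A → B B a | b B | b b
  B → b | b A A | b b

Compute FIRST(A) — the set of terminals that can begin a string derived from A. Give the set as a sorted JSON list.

FIRST iteration:
pass 1:
  A via A→b B: +{b}
  B via B→b: +{b}
  S via S→A b: +{b}
  S via S→a a: +{a}
  FIRST[S]={a,b}  FIRST[A]={b}  FIRST[B]={b}
pass 2: (no change)
  FIRST[S]={a,b}  FIRST[A]={b}  FIRST[B]={b}

FIRST(A) = ["b"]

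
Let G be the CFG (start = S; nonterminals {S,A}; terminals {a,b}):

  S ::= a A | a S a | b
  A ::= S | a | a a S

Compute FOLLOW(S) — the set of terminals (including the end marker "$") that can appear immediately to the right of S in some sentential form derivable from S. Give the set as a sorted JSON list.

Compute FIRST by fixpoint:
round 1:
  A via A→a: +{a}
  S via S→a A: +{a}
  S via S→b: +{b}
  FIRST[S]={a,b}  FIRST[A]={a}
round 2:
  A via A→S: +{b}
  FIRST[S]={a,b}  FIRST[A]={a,b}
round 3: — fixpoint
  FIRST[S]={a,b}  FIRST[A]={a,b}

FOLLOW sets:
seed FOLLOW(S) with $
round 1:
  S→a A: FOLLOW(A) ⊇ FOLLOW(S) ⊇ {$}; new: +{$}
  S→a S a: FOLLOW(S) ⊇ FIRST(a) = {a}; new: +{a}
  S: {$,a}  A: {$}
round 2:
  S→a A: FOLLOW(A) ⊇ FOLLOW(S) ⊇ {$,a}; new: +{a}
  S: {$,a}  A: {$,a}
round 3: — fixpoint
  S: {$,a}  A: {$,a}

FOLLOW(S) = ["$", "a"]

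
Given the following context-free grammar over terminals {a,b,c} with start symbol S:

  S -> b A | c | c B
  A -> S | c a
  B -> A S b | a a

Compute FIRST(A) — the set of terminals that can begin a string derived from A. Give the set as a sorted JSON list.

FIRST iteration:
pass 1:
  A via A→c a: +{c}
  B via B→A S b: +{c}
  B via B→a a: +{a}
  S via S→b A: +{b}
  S via S→c: +{c}
  FIRST[S]={b,c}  FIRST[A]={c}  FIRST[B]={a,c}
pass 2:
  A via A→S: +{b}
  B via B→A S b: +{b}
  FIRST[S]={b,c}  FIRST[A]={b,c}  FIRST[B]={a,b,c}
pass 3: (no change)
  FIRST[S]={b,c}  FIRST[A]={b,c}  FIRST[B]={a,b,c}

FIRST(A) = ["b", "c"]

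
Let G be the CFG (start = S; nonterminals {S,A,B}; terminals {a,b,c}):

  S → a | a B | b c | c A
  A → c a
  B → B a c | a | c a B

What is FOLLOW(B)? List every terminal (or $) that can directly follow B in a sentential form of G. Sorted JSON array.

FIRST sets, iterate to fixpoint:
[1]
  A via A→c a: +{c}
  B via B→a: +{a}
  B via B→c a B: +{c}
  S via S→a: +{a}
  S via S→b c: +{b}
  S via S→c A: +{c}
  S: {a,b,c}  A: {c}  B: {a,c}
[2] — fixpoint
  S: {a,b,c}  A: {c}  B: {a,c}

Compute FOLLOW by fixpoint:
initialize: $ ∈ FOLLOW(S)
round 1:
  B→B a c: FOLLOW(B) ⊇ FIRST(a) = {a}; new: +{a}
  S→a B: FOLLOW(B) ⊇ FOLLOW(S) ⊇ {$}; new: +{$}
  S→c A: FOLLOW(A) ⊇ FOLLOW(S) ⊇ {$}; new: +{$}
  FOLLOW[S]={$}  FOLLOW[A]={$}  FOLLOW[B]={$,a}
round 2: — fixpoint
  FOLLOW[S]={$}  FOLLOW[A]={$}  FOLLOW[B]={$,a}

FOLLOW(B) = ["$", "a"]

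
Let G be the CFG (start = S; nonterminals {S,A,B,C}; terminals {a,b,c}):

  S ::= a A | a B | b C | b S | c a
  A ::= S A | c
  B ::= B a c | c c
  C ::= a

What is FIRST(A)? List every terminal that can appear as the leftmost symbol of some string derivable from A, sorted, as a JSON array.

Compute FIRST by fixpoint:
round 1:
  A via A→c: +{c}
  B via B→c c: +{c}
  C via C→a: +{a}
  S via S→a A: +{a}
  S via S→b C: +{b}
  S via S→c a: +{c}
  FIRST[S]={a,b,c}  FIRST[A]={c}  FIRST[B]={c}  FIRST[C]={a}
round 2:
  A via A→S A: +{a,b}
  FIRST[S]={a,b,c}  FIRST[A]={a,b,c}  FIRST[B]={c}  FIRST[C]={a}
round 3: (stable)
  FIRST[S]={a,b,c}  FIRST[A]={a,b,c}  FIRST[B]={c}  FIRST[C]={a}

FIRST(A) = ["a", "b", "c"]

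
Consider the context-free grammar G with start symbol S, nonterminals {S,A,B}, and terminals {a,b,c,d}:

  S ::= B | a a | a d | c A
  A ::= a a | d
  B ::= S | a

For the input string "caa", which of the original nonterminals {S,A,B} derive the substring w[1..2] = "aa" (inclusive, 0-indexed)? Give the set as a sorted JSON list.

CNF form of G:
  S -> T0 T0 | T0 T1 | T2 A | a
  A -> T0 T0 | d
  B -> T0 T0 | T0 T1 | T2 A | a
  T0 -> a
  T1 -> d
  T2 -> c

Fill CYK table bottom-up — only the sub-triangle for w[1..2]:
  T[1,1] 'a' = {B,S,T0}  orig:{B,S}
  T[2,2] 'a' = {B,S,T0}  orig:{B,S}
  T[1,2] 'aa' = {A,B,S}

Original NTs in T[1,2] deriving "aa": ["A", "B", "S"]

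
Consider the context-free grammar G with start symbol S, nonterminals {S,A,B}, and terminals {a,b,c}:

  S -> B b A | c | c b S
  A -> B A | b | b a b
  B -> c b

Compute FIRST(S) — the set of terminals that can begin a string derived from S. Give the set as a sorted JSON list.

Compute FIRST by fixpoint:
[1]
  A via A→b: +{b}
  B via B→c b: +{c}
  S via S→B b A: +{c}
  FIRST[S]={c}  FIRST[A]={b}  FIRST[B]={c}
[2]
  A via A→B A: +{c}
  FIRST[S]={c}  FIRST[A]={b,c}  FIRST[B]={c}
[3] done
  FIRST[S]={c}  FIRST[A]={b,c}  FIRST[B]={c}

FIRST(S) = ["c"]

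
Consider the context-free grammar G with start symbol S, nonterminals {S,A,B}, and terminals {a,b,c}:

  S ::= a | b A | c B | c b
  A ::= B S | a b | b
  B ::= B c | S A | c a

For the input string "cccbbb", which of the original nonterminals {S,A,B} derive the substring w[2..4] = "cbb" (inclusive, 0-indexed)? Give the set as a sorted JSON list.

Convert to CNF:
  S -> T1 A | T2 B | T2 T1 | a
  A -> B S | T0 T1 | b
  B -> B T2 | S A | T2 T0
  T0 -> a
  T1 -> b
  T2 -> c

CYK fill, restricted to cells inside w[2..4]:
  T[2,2] 'c' = {T2}  orig:{}
  T[3,3] 'b' = {A,T1}  orig:{A}
  T[4,4] 'b' = {A,T1}  orig:{A}
  T[2,3] 'cb' = {S}
  T[3,4] 'bb' = {S}
  T[2,4] 'cbb' = {B}

Original NTs in T[2,4] deriving "cbb": ["B"]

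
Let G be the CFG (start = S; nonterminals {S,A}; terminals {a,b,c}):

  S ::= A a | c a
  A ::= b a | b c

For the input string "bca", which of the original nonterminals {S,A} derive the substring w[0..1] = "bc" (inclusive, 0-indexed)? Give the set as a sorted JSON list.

Convert to CNF:
  S -> A T1 | T2 T1
  A -> T0 T1 | T0 T2
  T0 -> b
  T1 -> a
  T2 -> c

CYK table (by increasing span) — only the sub-triangle for w[0..1]:
  T[0,0] 'b' = {T0}  orig:{}
  T[1,1] 'c' = {T2}  orig:{}
  T[0,1] 'bc' = {A}

Original NTs in T[0,1] deriving "bc": ["A"]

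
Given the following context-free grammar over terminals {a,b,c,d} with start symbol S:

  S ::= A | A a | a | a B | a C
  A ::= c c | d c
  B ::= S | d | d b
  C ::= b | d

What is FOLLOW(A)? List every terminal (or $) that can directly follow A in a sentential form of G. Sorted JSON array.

FIRST sets, iterate to fixpoint:
[1]
  A via A→c c: +{c}
  A via A→d c: +{d}
  B via B→d: +{d}
  C via C→b: +{b}
  C via C→d: +{d}
  S via S→A: +{c,d}
  S via S→a: +{a}
  FIRST(S)={a,c,d}  FIRST(A)={c,d}  FIRST(B)={d}  FIRST(C)={b,d}
[2]
  B via B→S: +{a,c}
  FIRST(S)={a,c,d}  FIRST(A)={c,d}  FIRST(B)={a,c,d}  FIRST(C)={b,d}
[3] (stable)
  FIRST(S)={a,c,d}  FIRST(A)={c,d}  FIRST(B)={a,c,d}  FIRST(C)={b,d}

Compute FOLLOW by fixpoint:
seed FOLLOW(S) with $
round 1:
  S→A: FOLLOW(A) ⊇ FOLLOW(S) ⊇ {$}; new: +{$}
  S→A a: FOLLOW(A) ⊇ FIRST(a) = {a}; new: +{a}
  S→a B: FOLLOW(B) ⊇ FOLLOW(S) ⊇ {$}; new: +{$}
  S→a C: FOLLOW(C) ⊇ FOLLOW(S) ⊇ {$}; new: +{$}
  FOLLOW(S)={$}  FOLLOW(A)={$,a}  FOLLOW(B)={$}  FOLLOW(C)={$}
round 2: (no change)
  FOLLOW(S)={$}  FOLLOW(A)={$,a}  FOLLOW(B)={$}  FOLLOW(C)={$}

FOLLOW(A) = ["$", "a"]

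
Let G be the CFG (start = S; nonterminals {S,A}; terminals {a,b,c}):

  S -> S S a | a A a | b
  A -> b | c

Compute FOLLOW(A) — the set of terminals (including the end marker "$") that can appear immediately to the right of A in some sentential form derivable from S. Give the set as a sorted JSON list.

FIRST iteration:
pass 1:
  A via A→b: +{b}
  A via A→c: +{c}
  S via S→a A a: +{a}
  S via S→b: +{b}
  S: {a,b}  A: {b,c}
pass 2: (stable)
  S: {a,b}  A: {b,c}

Compute FOLLOW by fixpoint:
FOLLOW(S) := {$}
[1]
  S→S S a: FOLLOW(S) ⊇ FIRST(S) = {a,b}; new: +{a,b}
  S→a A a: FOLLOW(A) ⊇ FIRST(a) = {a}; new: +{a}
  FOLLOW(S)={$,a,b}  FOLLOW(A)={a}
[2] done
  FOLLOW(S)={$,a,b}  FOLLOW(A)={a}

FOLLOW(A) = ["a"]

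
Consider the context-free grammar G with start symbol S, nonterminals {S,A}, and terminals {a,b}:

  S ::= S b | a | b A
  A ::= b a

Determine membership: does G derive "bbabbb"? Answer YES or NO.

Convert to CNF:
  S -> S T0 | T0 A | a
  A -> T0 T1
  T0 -> b
  T1 -> a

CYK fill:
  cell(0,0) b: {T0}  orig:{}
  cell(1,1) b: {T0}  orig:{}
  cell(2,2) a: {S,T1}  orig:{S}
  cell(3,3) b: {T0}  orig:{}
  cell(4,4) b: {T0}  orig:{}
  cell(5,5) b: {T0}  orig:{}
  cell(0,1) bb: ∅
  cell(1,2) ba: {A}
  cell(2,3) ab: {S}
  cell(3,4) bb: ∅
  cell(4,5) bb: ∅
  cell(0,2) bba: {S}
  cell(1,3) bab: ∅
  cell(2,4) abb: {S}
  cell(3,5) bbb: ∅
  cell(0,3) bbab: {S}
  cell(1,4) babb: ∅
  cell(2,5) abbb: {S}
  cell(0,4) bbabb: {S}
  cell(1,5) babbb: ∅
  cell(0,5) bbabbb: {S}

S ∈ T[0,5] ⇒ YES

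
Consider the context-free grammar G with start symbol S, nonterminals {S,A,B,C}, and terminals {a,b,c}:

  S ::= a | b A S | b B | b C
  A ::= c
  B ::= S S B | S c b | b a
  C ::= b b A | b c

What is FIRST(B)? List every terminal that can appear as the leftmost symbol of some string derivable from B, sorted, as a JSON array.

FIRST sets, iterate to fixpoint:
pass 1:
  A via A→c: +{c}
  B via B→b a: +{b}
  C via C→b b A: +{b}
  S via S→a: +{a}
  S via S→b A S: +{b}
  S: {a,b}  A: {c}  B: {b}  C: {b}
pass 2:
  B via B→S S B: +{a}
  S: {a,b}  A: {c}  B: {a,b}  C: {b}
pass 3: — fixpoint
  S: {a,b}  A: {c}  B: {a,b}  C: {b}

FIRST(B) = ["a", "b"]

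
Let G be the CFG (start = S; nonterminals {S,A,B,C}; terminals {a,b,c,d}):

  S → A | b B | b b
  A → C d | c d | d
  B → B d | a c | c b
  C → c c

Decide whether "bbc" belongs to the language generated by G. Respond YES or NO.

CNF form of G:
  S -> C T0 | T1 T0 | T3 B | T3 T3 | d
  A -> C T0 | T1 T0 | d
  B -> B T0 | T1 T3 | T2 T1
  C -> T1 T1
  T0 -> d
  T1 -> c
  T2 -> a
  T3 -> b

Fill CYK table bottom-up:
  cell(0,0) b: {T3}  orig:{}
  cell(1,1) b: {T3}  orig:{}
  cell(2,2) c: {T1}  orig:{}
  cell(0,1) bb: {S}
  cell(1,2) bc: ∅
  cell(0,2) bbc: ∅

S ∉ T[0,2] ⇒ NO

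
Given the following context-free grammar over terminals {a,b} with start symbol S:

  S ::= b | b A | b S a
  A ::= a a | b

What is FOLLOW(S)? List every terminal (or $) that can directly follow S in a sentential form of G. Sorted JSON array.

FIRST sets, iterate to fixpoint:
[1]
  A via A→a a: +{a}
  A via A→b: +{b}
  S via S→b: +{b}
  FIRST[S]={b}  FIRST[A]={a,b}
[2] — fixpoint
  FIRST[S]={b}  FIRST[A]={a,b}

Compute FOLLOW by fixpoint:
initialize: $ ∈ FOLLOW(S)
[1]
  S→b A: FOLLOW(A) ⊇ FOLLOW(S) ⊇ {$}; new: +{$}
  S→b S a: FOLLOW(S) ⊇ FIRST(a) = {a}; new: +{a}
  FOLLOW[S]={$,a}  FOLLOW[A]={$}
[2]
  S→b A: FOLLOW(A) ⊇ FOLLOW(S) ⊇ {$,a}; new: +{a}
  FOLLOW[S]={$,a}  FOLLOW[A]={$,a}
[3] (stable)
  FOLLOW[S]={$,a}  FOLLOW[A]={$,a}

FOLLOW(S) = ["$", "a"]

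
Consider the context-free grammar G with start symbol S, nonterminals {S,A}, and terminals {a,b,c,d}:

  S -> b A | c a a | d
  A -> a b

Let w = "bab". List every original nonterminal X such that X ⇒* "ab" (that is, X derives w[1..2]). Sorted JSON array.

Convert to CNF:
  S -> T1 A | T2 X3 | d
  A -> T0 T1
  T0 -> a
  T1 -> b
  T2 -> c
  X3 -> T0 T0

CYK fill — only the sub-triangle for w[1..2]:
  T[1,1] 'a' = {T0}  orig:{}
  T[2,2] 'b' = {T1}  orig:{}
  T[1,2] 'ab' = {A}

Original NTs in T[1,2] deriving "ab": ["A"]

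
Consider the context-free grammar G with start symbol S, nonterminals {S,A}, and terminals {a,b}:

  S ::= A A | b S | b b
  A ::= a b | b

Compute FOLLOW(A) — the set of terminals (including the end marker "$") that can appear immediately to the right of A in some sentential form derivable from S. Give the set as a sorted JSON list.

FIRST sets, iterate to fixpoint:
[1]
  A via A→a b: +{a}
  A via A→b: +{b}
  S via S→A A: +{a,b}
  FIRST[S]={a,b}  FIRST[A]={a,b}
[2] — fixpoint
  FIRST[S]={a,b}  FIRST[A]={a,b}

FOLLOW sets:
seed FOLLOW(S) with $
pass 1:
  S→A A: FOLLOW(A) ⊇ FIRST(A) = {a,b}; new: +{a,b}
  S→A A: FOLLOW(A) ⊇ FOLLOW(S) ⊇ {$}; new: +{$}
  FOLLOW(S)={$}  FOLLOW(A)={$,a,b}
pass 2: (no change)
  FOLLOW(S)={$}  FOLLOW(A)={$,a,b}

FOLLOW(A) = ["$", "a", "b"]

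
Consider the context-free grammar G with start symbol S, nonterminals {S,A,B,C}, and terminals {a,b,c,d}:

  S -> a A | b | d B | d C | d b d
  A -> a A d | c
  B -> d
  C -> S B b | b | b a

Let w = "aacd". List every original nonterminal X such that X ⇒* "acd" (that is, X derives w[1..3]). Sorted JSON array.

Convert to CNF:
  S -> T0 A | T1 B | T1 C | T1 X5 | b
  A -> T0 X3 | c
  B -> d
  C -> S X4 | T2 T0 | b
  T0 -> a
  T1 -> d
  T2 -> b
  X3 -> A T1
  X4 -> B T2
  X5 -> T2 T1

Fill CYK table bottom-up (cells [i..j] with 1 ≤ i ≤ j ≤ 3 only):
  T[1,1] 'a' = {T0}  orig:{}
  T[2,2] 'c' = {A}
  T[3,3] 'd' = {B,T1}  orig:{B}
  T[1,2] 'ac' = {S}
  T[2,3] 'cd' = {X3}  orig:{}
  T[1,3] 'acd' = {A}

Original NTs in T[1,3] deriving "acd": ["A"]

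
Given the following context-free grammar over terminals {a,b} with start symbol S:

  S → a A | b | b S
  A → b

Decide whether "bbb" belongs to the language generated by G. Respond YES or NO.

Convert to CNF:
  S -> T0 A | T1 S | b
  A -> b
  T0 -> a
  T1 -> b

CYK fill:
  cell(0,0) b: {A,S,T1}  orig:{A,S}
  cell(1,1) b: {A,S,T1}  orig:{A,S}
  cell(2,2) b: {A,S,T1}  orig:{A,S}
  cell(0,1) bb: {S}
  cell(1,2) bb: {S}
  cell(0,2) bbb: {S}

S ∈ T[0,2] ⇒ YES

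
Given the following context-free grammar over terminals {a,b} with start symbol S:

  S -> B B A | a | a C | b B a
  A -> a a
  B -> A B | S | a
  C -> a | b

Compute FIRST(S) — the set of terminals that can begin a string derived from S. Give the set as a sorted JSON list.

Compute FIRST by fixpoint:
iter 1:
  A via A→a a: +{a}
  B via B→A B: +{a}
  C via C→a: +{a}
  C via C→b: +{b}
  S via S→B B A: +{a}
  S via S→b B a: +{b}
  S: {a,b}  A: {a}  B: {a}  C: {a,b}
iter 2:
  B via B→S: +{b}
  S: {a,b}  A: {a}  B: {a,b}  C: {a,b}
iter 3: — fixpoint
  S: {a,b}  A: {a}  B: {a,b}  C: {a,b}

FIRST(S) = ["a", "b"]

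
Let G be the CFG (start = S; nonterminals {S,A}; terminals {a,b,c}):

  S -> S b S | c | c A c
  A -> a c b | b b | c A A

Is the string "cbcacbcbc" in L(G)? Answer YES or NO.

Convert to CNF:
  S -> S X5 | T1 X6 | c
  A -> T0 X3 | T1 X4 | T2 T2
  T0 -> a
  T1 -> c
  T2 -> b
  X3 -> T1 T2
  X4 -> A A
  X5 -> T2 S
  X6 -> A T1

Fill CYK table bottom-up:
  cell(0,0) c: {S,T1}  orig:{S}
  cell(1,1) b: {T2}  orig:{}
  cell(2,2) c: {S,T1}  orig:{S}
  cell(3,3) a: {T0}  orig:{}
  cell(4,4) c: {S,T1}  orig:{S}
  cell(5,5) b: {T2}  orig:{}
  cell(6,6) c: {S,T1}  orig:{S}
  cell(7,7) b: {T2}  orig:{}
  cell(8,8) c: {S,T1}  orig:{S}
  cell(0,1) cb: {X3}  orig:{}
  cell(1,2) bc: {X5}  orig:{}
  cell(2,3) ca: ∅
  cell(3,4) ac: ∅
  cell(4,5) cb: {X3}  orig:{}
  cell(5,6) bc: {X5}  orig:{}
  cell(6,7) cb: {X3}  orig:{}
  cell(7,8) bc: {X5}  orig:{}
  cell(0,2) cbc: {S}
  cell(1,3) bca: ∅
  cell(2,4) cac: ∅
  cell(3,5) acb: {A}
  cell(4,6) cbc: {S}
  cell(5,7) bcb: ∅
  cell(6,8) cbc: {S}
  cell(0,3) cbca: ∅
  cell(1,4) bcac: ∅
  cell(2,5) cacb: ∅
  cell(3,6) acbc: {X6}  orig:{}
  cell(4,7) cbcb: ∅
  cell(5,8) bcbc: {X5}  orig:{}
  cell(0,4) cbcac: ∅
  cell(1,5) bcacb: ∅
  cell(2,6) cacbc: {S}
  cell(3,7) acbcb: ∅
  cell(4,8) cbcbc: {S}
  cell(0,5) cbcacb: ∅
  cell(1,6) bcacbc: {X5}  orig:{}
  cell(2,7) cacbcb: ∅
  cell(3,8) acbcbc: ∅
  cell(0,6) cbcacbc: {S}
  cell(1,7) bcacbcb: ∅
  cell(2,8) cacbcbc: {S}
  cell(0,7) cbcacbcb: ∅
  cell(1,8) bcacbcbc: {X5}  orig:{}
  cell(0,8) cbcacbcbc: {S}

S ∈ T[0,8] ⇒ YES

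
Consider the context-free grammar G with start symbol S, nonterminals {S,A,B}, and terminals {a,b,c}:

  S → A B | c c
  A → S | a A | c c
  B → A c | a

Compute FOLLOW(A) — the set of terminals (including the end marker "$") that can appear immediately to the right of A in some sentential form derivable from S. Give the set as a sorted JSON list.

Compute FIRST by fixpoint:
[1]
  A via A→a A: +{a}
  A via A→c c: +{c}
  B via B→A c: +{a,c}
  S via S→A B: +{a,c}
  S: {a,c}  A: {a,c}  B: {a,c}
[2] — fixpoint
  S: {a,c}  A: {a,c}  B: {a,c}

Compute FOLLOW by fixpoint:
seed FOLLOW(S) with $
round 1:
  B→A c: FOLLOW(A) ⊇ FIRST(c) = {c}; new: +{c}
  S→A B: FOLLOW(A) ⊇ FIRST(B) = {a,c}; new: +{a}
  S→A B: FOLLOW(B) ⊇ FOLLOW(S) ⊇ {$}; new: +{$}
  FOLLOW(S)={$}  FOLLOW(A)={a,c}  FOLLOW(B)={$}
round 2:
  A→S: FOLLOW(S) ⊇ FOLLOW(A) ⊇ {a,c}; new: +{a,c}
  S→A B: FOLLOW(B) ⊇ FOLLOW(S) ⊇ {$,a,c}; new: +{a,c}
  FOLLOW(S)={$,a,c}  FOLLOW(A)={a,c}  FOLLOW(B)={$,a,c}
round 3: done
  FOLLOW(S)={$,a,c}  FOLLOW(A)={a,c}  FOLLOW(B)={$,a,c}

FOLLOW(A) = ["a", "c"]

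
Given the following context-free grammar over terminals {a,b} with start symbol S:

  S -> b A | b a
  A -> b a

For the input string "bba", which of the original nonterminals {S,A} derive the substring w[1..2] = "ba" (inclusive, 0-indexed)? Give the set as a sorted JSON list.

CNF form of G:
  S -> T0 A | T0 T1
  A -> T0 T1
  T0 -> b
  T1 -> a

CYK fill (cells [i..j] with 1 ≤ i ≤ j ≤ 2 only):
  cell(1,1) b: {T0}  orig:{}
  cell(2,2) a: {T1}  orig:{}
  cell(1,2) ba: {A,S}

Original NTs in T[1,2] deriving "ba": ["A", "S"]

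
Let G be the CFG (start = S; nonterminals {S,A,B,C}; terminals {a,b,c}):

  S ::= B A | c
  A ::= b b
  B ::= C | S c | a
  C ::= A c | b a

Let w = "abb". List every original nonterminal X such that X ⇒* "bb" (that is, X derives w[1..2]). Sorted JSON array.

Convert to CNF:
  S -> B A | c
  A -> T0 T0
  B -> A T1 | S T1 | T0 T2 | a
  C -> A T1 | T0 T2
  T0 -> b
  T1 -> c
  T2 -> a

Fill CYK table bottom-up (cells [i..j] with 1 ≤ i ≤ j ≤ 2 only):
  cell(1,1) b: {T0}  orig:{}
  cell(2,2) b: {T0}  orig:{}
  cell(1,2) bb: {A}

Original NTs in T[1,2] deriving "bb": ["A"]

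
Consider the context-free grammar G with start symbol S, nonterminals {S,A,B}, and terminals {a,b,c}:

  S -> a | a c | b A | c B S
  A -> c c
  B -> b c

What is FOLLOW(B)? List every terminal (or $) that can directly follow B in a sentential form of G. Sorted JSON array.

FIRST sets, iterate to fixpoint:
pass 1:
  A via A→c c: +{c}
  B via B→b c: +{b}
  S via S→a: +{a}
  S via S→b A: +{b}
  S via S→c B S: +{c}
  FIRST[S]={a,b,c}  FIRST[A]={c}  FIRST[B]={b}
pass 2: done
  FIRST[S]={a,b,c}  FIRST[A]={c}  FIRST[B]={b}

FOLLOW iteration:
FOLLOW(S) := {$}
[1]
  S→b A: FOLLOW(A) ⊇ FOLLOW(S) ⊇ {$}; new: +{$}
  S→c B S: FOLLOW(B) ⊇ FIRST(S) = {a,b,c}; new: +{a,b,c}
  FOLLOW[S]={$}  FOLLOW[A]={$}  FOLLOW[B]={a,b,c}
[2] (no change)
  FOLLOW[S]={$}  FOLLOW[A]={$}  FOLLOW[B]={a,b,c}

FOLLOW(B) = ["a", "b", "c"]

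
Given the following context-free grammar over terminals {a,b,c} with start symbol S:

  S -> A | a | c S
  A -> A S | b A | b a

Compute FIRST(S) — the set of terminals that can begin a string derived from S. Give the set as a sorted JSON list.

FIRST iteration:
pass 1:
  A via A→b A: +{b}
  S via S→A: +{b}
  S via S→a: +{a}
  S via S→c S: +{c}
  S: {a,b,c}  A: {b}
pass 2: — fixpoint
  S: {a,b,c}  A: {b}

FIRST(S) = ["a", "b", "c"]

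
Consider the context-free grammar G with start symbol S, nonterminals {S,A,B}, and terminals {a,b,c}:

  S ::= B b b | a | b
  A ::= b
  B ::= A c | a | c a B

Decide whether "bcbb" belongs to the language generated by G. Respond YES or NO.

CNF form of G:
  S -> B X4 | a | b
  A -> b
  B -> A T0 | T0 X3 | a
  T0 -> c
  T1 -> a
  T2 -> b
  X3 -> T1 B
  X4 -> T2 T2

Fill CYK table bottom-up:
  [0..0]={A,S,T2}  "b"  orig:{A,S}
  [1..1]={T0}  "c"  orig:{}
  [2..2]={A,S,T2}  "b"  orig:{A,S}
  [3..3]={A,S,T2}  "b"  orig:{A,S}
  [0..1]={B}  "bc"
  [1..2]=∅  "cb"
  [2..3]={X4}  "bb"  orig:{}
  [0..2]=∅  "bcb"
  [1..3]=∅  "cbb"
  [0..3]={S}  "bcbb"

S ∈ T[0,3] ⇒ YES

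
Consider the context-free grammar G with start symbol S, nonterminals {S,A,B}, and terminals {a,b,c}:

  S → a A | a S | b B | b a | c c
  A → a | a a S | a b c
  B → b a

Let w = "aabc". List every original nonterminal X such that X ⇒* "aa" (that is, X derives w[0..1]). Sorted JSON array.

CNF form of G:
  S -> T0 A | T0 S | T1 B | T1 T0 | T2 T2
  A -> T0 X3 | T0 X4 | a
  B -> T1 T0
  T0 -> a
  T1 -> b
  T2 -> c
  X3 -> T0 S
  X4 -> T1 T2

CYK table (by increasing span), restricted to cells inside w[0..1]:
  T[0,0] 'a' = {A,T0}  orig:{A}
  T[1,1] 'a' = {A,T0}  orig:{A}
  T[0,1] 'aa' = {S}

Original NTs in T[0,1] deriving "aa": ["S"]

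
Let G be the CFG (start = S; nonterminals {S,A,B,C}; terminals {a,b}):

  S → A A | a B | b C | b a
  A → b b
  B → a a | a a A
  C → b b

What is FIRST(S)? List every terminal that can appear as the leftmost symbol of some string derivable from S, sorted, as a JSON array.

FIRST sets, iterate to fixpoint:
[1]
  A via A→b b: +{b}
  B via B→a a: +{a}
  C via C→b b: +{b}
  S via S→A A: +{b}
  S via S→a B: +{a}
  S: {a,b}  A: {b}  B: {a}  C: {b}
[2] (stable)
  S: {a,b}  A: {b}  B: {a}  C: {b}

FIRST(S) = ["a", "b"]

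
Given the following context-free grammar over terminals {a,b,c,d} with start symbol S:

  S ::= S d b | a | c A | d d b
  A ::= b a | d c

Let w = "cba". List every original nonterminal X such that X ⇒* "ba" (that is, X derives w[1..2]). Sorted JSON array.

Convert to CNF:
  S -> S X4 | T2 X5 | T3 A | a
  A -> T0 T1 | T2 T3
  T0 -> b
  T1 -> a
  T2 -> d
  T3 -> c
  X4 -> T2 T0
  X5 -> T2 T0

Fill CYK table bottom-up — only the sub-triangle for w[1..2]:
  T[1,1] 'b' = {T0}  orig:{}
  T[2,2] 'a' = {S,T1}  orig:{S}
  T[1,2] 'ba' = {A}

Original NTs in T[1,2] deriving "ba": ["A"]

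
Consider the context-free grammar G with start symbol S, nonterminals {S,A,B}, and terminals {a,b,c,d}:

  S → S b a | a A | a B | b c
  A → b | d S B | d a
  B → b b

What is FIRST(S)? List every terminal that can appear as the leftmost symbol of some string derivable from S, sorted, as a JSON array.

FIRST sets, iterate to fixpoint:
pass 1:
  A via A→b: +{b}
  A via A→d S B: +{d}
  B via B→b b: +{b}
  S via S→a A: +{a}
  S via S→b c: +{b}
  S: {a,b}  A: {b,d}  B: {b}
pass 2: (no change)
  S: {a,b}  A: {b,d}  B: {b}

FIRST(S) = ["a", "b"]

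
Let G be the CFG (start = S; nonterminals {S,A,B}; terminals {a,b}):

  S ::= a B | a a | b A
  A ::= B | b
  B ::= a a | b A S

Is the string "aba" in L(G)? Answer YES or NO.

Convert to CNF:
  S -> T0 B | T0 T0 | T1 A
  A -> T0 T0 | T1 X2 | b
  B -> T0 T0 | T1 X3
  T0 -> a
  T1 -> b
  X2 -> A S
  X3 -> A S

CYK table (by increasing span):
  T[0,0] 'a' = {T0}  orig:{}
  T[1,1] 'b' = {A,T1}  orig:{A}
  T[2,2] 'a' = {T0}  orig:{}
  T[0,1] 'ab' = ∅
  T[1,2] 'ba' = ∅
  T[0,2] 'aba' = ∅

S ∉ T[0,2] ⇒ NO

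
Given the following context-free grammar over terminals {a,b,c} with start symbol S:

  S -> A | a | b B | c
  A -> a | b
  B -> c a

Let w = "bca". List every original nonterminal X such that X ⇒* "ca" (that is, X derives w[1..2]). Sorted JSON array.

CNF form of G:
  S -> T2 B | a | b | c
  A -> a | b
  B -> T0 T1
  T0 -> c
  T1 -> a
  T2 -> b

CYK fill (cells [i..j] with 1 ≤ i ≤ j ≤ 2 only):
  cell(1,1) c: {S,T0}  orig:{S}
  cell(2,2) a: {A,S,T1}  orig:{A,S}
  cell(1,2) ca: {B}

Original NTs in T[1,2] deriving "ca": ["B"]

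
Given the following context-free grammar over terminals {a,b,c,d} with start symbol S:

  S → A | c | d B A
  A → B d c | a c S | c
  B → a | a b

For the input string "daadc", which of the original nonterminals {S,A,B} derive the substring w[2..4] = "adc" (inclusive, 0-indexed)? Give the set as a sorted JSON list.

Convert to CNF:
  S -> B X6 | T0 X8 | T2 X7 | c
  A -> B X4 | T2 X5 | c
  B -> T2 T3 | a
  T0 -> d
  T1 -> c
  T2 -> a
  T3 -> b
  X4 -> T0 T1
  X5 -> T1 S
  X6 -> T0 T1
  X7 -> T1 S
  X8 -> B A

Fill CYK table bottom-up, restricted to cells inside w[2..4]:
  cell(2,2) a: {B,T2}  orig:{B}
  cell(3,3) d: {T0}  orig:{}
  cell(4,4) c: {A,S,T1}  orig:{A,S}
  cell(2,3) ad: ∅
  cell(3,4) dc: {X4,X6}  orig:{}
  cell(2,4) adc: {A,S}

Original NTs in T[2,4] deriving "adc": ["A", "S"]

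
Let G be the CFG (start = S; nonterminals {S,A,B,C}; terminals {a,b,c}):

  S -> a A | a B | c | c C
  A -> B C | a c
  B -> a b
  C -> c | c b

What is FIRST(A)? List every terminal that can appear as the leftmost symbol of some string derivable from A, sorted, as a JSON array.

FIRST sets, iterate to fixpoint:
pass 1:
  A via A→a c: +{a}
  B via B→a b: +{a}
  C via C→c: +{c}
  S via S→a A: +{a}
  S via S→c: +{c}
  S: {a,c}  A: {a}  B: {a}  C: {c}
pass 2: (stable)
  S: {a,c}  A: {a}  B: {a}  C: {c}

FIRST(A) = ["a"]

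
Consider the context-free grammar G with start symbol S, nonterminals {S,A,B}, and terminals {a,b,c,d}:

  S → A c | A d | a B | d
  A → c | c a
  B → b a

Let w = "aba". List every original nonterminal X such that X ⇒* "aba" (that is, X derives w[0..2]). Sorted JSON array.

CNF form of G:
  S -> A T0 | A T3 | T1 B | d
  A -> T0 T1 | c
  B -> T2 T1
  T0 -> c
  T1 -> a
  T2 -> b
  T3 -> d

CYK table (by increasing span) (cells [i..j] with 0 ≤ i ≤ j ≤ 2 only):
  T[0,0] 'a' = {T1}  orig:{}
  T[1,1] 'b' = {T2}  orig:{}
  T[2,2] 'a' = {T1}  orig:{}
  T[0,1] 'ab' = ∅
  T[1,2] 'ba' = {B}
  T[0,2] 'aba' = {S}

Original NTs in T[0,2] deriving "aba": ["S"]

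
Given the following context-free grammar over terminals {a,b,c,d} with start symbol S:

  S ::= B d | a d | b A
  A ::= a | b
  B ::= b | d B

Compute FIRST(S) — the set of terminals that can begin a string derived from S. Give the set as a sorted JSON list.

FIRST sets, iterate to fixpoint:
pass 1:
  A via A→a: +{a}
  A via A→b: +{b}
  B via B→b: +{b}
  B via B→d B: +{d}
  S via S→B d: +{b,d}
  S via S→a d: +{a}
  FIRST[S]={a,b,d}  FIRST[A]={a,b}  FIRST[B]={b,d}
pass 2: done
  FIRST[S]={a,b,d}  FIRST[A]={a,b}  FIRST[B]={b,d}

FIRST(S) = ["a", "b", "d"]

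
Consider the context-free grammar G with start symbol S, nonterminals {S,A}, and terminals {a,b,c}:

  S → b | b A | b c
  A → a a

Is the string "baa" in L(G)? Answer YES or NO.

CNF form of G:
  S -> T1 A | T1 T2 | b
  A -> T0 T0
  T0 -> a
  T1 -> b
  T2 -> c

Fill CYK table bottom-up:
  [0..0]={S,T1}  "b"  orig:{S}
  [1..1]={T0}  "a"  orig:{}
  [2..2]={T0}  "a"  orig:{}
  [0..1]=∅  "ba"
  [1..2]={A}  "aa"
  [0..2]={S}  "baa"

S ∈ T[0,2] ⇒ YES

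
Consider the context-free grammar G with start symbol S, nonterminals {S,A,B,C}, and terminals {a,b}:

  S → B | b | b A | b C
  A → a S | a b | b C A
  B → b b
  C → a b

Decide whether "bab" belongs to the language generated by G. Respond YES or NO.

CNF form of G:
  S -> T1 A | T1 C | T1 T1 | b
  A -> T0 S | T0 T1 | T1 X2
  B -> T1 T1
  C -> T0 T1
  T0 -> a
  T1 -> b
  X2 -> C A

CYK table (by increasing span):
  T[0,0] 'b' = {S,T1}  orig:{S}
  T[1,1] 'a' = {T0}  orig:{}
  T[2,2] 'b' = {S,T1}  orig:{S}
  T[0,1] 'ba' = ∅
  T[1,2] 'ab' = {A,C}
  T[0,2] 'bab' = {S}

S ∈ T[0,2] ⇒ YES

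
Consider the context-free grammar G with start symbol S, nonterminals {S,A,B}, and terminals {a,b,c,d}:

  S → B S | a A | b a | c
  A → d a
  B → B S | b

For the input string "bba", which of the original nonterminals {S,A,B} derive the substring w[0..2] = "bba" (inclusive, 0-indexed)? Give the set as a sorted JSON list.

CNF form of G:
  S -> B S | T1 A | T2 T1 | c
  A -> T0 T1
  B -> B S | b
  T0 -> d
  T1 -> a
  T2 -> b

Fill CYK table bottom-up, restricted to cells inside w[0..2]:
  [0..0]={B,T2}  "b"  orig:{B}
  [1..1]={B,T2}  "b"  orig:{B}
  [2..2]={T1}  "a"  orig:{}
  [0..1]=∅  "bb"
  [1..2]={S}  "ba"
  [0..2]={B,S}  "bba"

Original NTs in T[0,2] deriving "bba": ["B", "S"]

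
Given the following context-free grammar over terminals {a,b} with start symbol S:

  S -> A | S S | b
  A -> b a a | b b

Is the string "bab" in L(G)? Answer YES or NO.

CNF form of G:
  S -> S S | T0 T0 | T0 X3 | b
  A -> T0 T0 | T0 X2
  T0 -> b
  T1 -> a
  X2 -> T1 T1
  X3 -> T1 T1

CYK fill:
  cell(0,0) b: {S,T0}  orig:{S}
  cell(1,1) a: {T1}  orig:{}
  cell(2,2) b: {S,T0}  orig:{S}
  cell(0,1) ba: ∅
  cell(1,2) ab: ∅
  cell(0,2) bab: ∅

S ∉ T[0,2] ⇒ NO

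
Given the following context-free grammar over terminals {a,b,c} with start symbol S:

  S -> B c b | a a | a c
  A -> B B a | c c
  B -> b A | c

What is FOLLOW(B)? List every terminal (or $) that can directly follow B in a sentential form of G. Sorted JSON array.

FIRST sets, iterate to fixpoint:
round 1:
  A via A→c c: +{c}
  B via B→b A: +{b}
  B via B→c: +{c}
  S via S→B c b: +{b,c}
  S via S→a a: +{a}
  FIRST[S]={a,b,c}  FIRST[A]={c}  FIRST[B]={b,c}
round 2:
  A via A→B B a: +{b}
  FIRST[S]={a,b,c}  FIRST[A]={b,c}  FIRST[B]={b,c}
round 3: (no change)
  FIRST[S]={a,b,c}  FIRST[A]={b,c}  FIRST[B]={b,c}

Compute FOLLOW by fixpoint:
initialize: $ ∈ FOLLOW(S)
round 1:
  A→B B a: FOLLOW(B) ⊇ FIRST(B) = {b,c}; new: +{b,c}
  A→B B a: FOLLOW(B) ⊇ FIRST(a) = {a}; new: +{a}
  B→b A: FOLLOW(A) ⊇ FOLLOW(B) ⊇ {a,b,c}; new: +{a,b,c}
  S: {$}  A: {a,b,c}  B: {a,b,c}
round 2: — fixpoint
  S: {$}  A: {a,b,c}  B: {a,b,c}

FOLLOW(B) = ["a", "b", "c"]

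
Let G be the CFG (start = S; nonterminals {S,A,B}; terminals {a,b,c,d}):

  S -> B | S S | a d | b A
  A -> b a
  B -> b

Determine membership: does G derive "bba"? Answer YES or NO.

CNF form of G:
  S -> S S | T0 A | T1 T2 | b
  A -> T0 T1
  B -> b
  T0 -> b
  T1 -> a
  T2 -> d

CYK table (by increasing span):
  [0..0]={B,S,T0}  "b"  orig:{B,S}
  [1..1]={B,S,T0}  "b"  orig:{B,S}
  [2..2]={T1}  "a"  orig:{}
  [0..1]={S}  "bb"
  [1..2]={A}  "ba"
  [0..2]={S}  "bba"

S ∈ T[0,2] ⇒ YES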